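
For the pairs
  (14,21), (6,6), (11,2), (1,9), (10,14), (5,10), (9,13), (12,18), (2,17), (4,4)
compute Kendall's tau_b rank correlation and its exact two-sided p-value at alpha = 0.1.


Step 1: Enumerate the 45 unordered pairs (i,j) with i<j and classify each by sign(x_j-x_i) * sign(y_j-y_i).
  (1,2):dx=-8,dy=-15->C; (1,3):dx=-3,dy=-19->C; (1,4):dx=-13,dy=-12->C; (1,5):dx=-4,dy=-7->C
  (1,6):dx=-9,dy=-11->C; (1,7):dx=-5,dy=-8->C; (1,8):dx=-2,dy=-3->C; (1,9):dx=-12,dy=-4->C
  (1,10):dx=-10,dy=-17->C; (2,3):dx=+5,dy=-4->D; (2,4):dx=-5,dy=+3->D; (2,5):dx=+4,dy=+8->C
  (2,6):dx=-1,dy=+4->D; (2,7):dx=+3,dy=+7->C; (2,8):dx=+6,dy=+12->C; (2,9):dx=-4,dy=+11->D
  (2,10):dx=-2,dy=-2->C; (3,4):dx=-10,dy=+7->D; (3,5):dx=-1,dy=+12->D; (3,6):dx=-6,dy=+8->D
  (3,7):dx=-2,dy=+11->D; (3,8):dx=+1,dy=+16->C; (3,9):dx=-9,dy=+15->D; (3,10):dx=-7,dy=+2->D
  (4,5):dx=+9,dy=+5->C; (4,6):dx=+4,dy=+1->C; (4,7):dx=+8,dy=+4->C; (4,8):dx=+11,dy=+9->C
  (4,9):dx=+1,dy=+8->C; (4,10):dx=+3,dy=-5->D; (5,6):dx=-5,dy=-4->C; (5,7):dx=-1,dy=-1->C
  (5,8):dx=+2,dy=+4->C; (5,9):dx=-8,dy=+3->D; (5,10):dx=-6,dy=-10->C; (6,7):dx=+4,dy=+3->C
  (6,8):dx=+7,dy=+8->C; (6,9):dx=-3,dy=+7->D; (6,10):dx=-1,dy=-6->C; (7,8):dx=+3,dy=+5->C
  (7,9):dx=-7,dy=+4->D; (7,10):dx=-5,dy=-9->C; (8,9):dx=-10,dy=-1->C; (8,10):dx=-8,dy=-14->C
  (9,10):dx=+2,dy=-13->D
Step 2: C = 30, D = 15, total pairs = 45.
Step 3: tau = (C - D)/(n(n-1)/2) = (30 - 15)/45 = 0.333333.
Step 4: Exact two-sided p-value (enumerate n! = 3628800 permutations of y under H0): p = 0.216373.
Step 5: alpha = 0.1. fail to reject H0.

tau_b = 0.3333 (C=30, D=15), p = 0.216373, fail to reject H0.


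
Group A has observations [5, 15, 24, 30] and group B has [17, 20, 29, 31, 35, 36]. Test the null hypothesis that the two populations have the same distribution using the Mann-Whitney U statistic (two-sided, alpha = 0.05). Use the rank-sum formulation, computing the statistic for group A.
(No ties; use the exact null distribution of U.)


Step 1: Combine and sort all 10 observations; assign midranks.
sorted (value, group): (5,X), (15,X), (17,Y), (20,Y), (24,X), (29,Y), (30,X), (31,Y), (35,Y), (36,Y)
ranks: 5->1, 15->2, 17->3, 20->4, 24->5, 29->6, 30->7, 31->8, 35->9, 36->10
Step 2: Rank sum for X: R1 = 1 + 2 + 5 + 7 = 15.
Step 3: U_X = R1 - n1(n1+1)/2 = 15 - 4*5/2 = 15 - 10 = 5.
       U_Y = n1*n2 - U_X = 24 - 5 = 19.
Step 4: No ties, so the exact null distribution of U (based on enumerating the C(10,4) = 210 equally likely rank assignments) gives the two-sided p-value.
Step 5: p-value = 0.171429; compare to alpha = 0.05. fail to reject H0.

U_X = 5, p = 0.171429, fail to reject H0 at alpha = 0.05.


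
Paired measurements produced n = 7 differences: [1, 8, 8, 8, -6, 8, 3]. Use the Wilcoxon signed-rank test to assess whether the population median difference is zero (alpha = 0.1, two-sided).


Step 1: Drop any zero differences (none here) and take |d_i|.
|d| = [1, 8, 8, 8, 6, 8, 3]
Step 2: Midrank |d_i| (ties get averaged ranks).
ranks: |1|->1, |8|->5.5, |8|->5.5, |8|->5.5, |6|->3, |8|->5.5, |3|->2
Step 3: Attach original signs; sum ranks with positive sign and with negative sign.
W+ = 1 + 5.5 + 5.5 + 5.5 + 5.5 + 2 = 25
W- = 3 = 3
(Check: W+ + W- = 28 should equal n(n+1)/2 = 28.)
Step 4: Test statistic W = min(W+, W-) = 3.
Step 5: Ties in |d|, so use the tie-corrected normal approximation.
        E[W] = n(n+1)/4 = 7*8/4 = 14.
        Tie groups: |d|=8 (t=4); sum(t^3 - t) = 60.
        Var[W] = n(n+1)(2n+1)/24 - sum(t^3-t)/48 = 840/24 - 60/48 = 33.75.
        z = (W - E[W]) / sqrt(Var[W]) = (3 - 14) / 5.8095 = -1.8935.
        Two-sided p = 2*Phi(z) = 0.058297.
Step 6: alpha = 0.1. reject H0.

W+ = 25, W- = 3, W = min = 3, p = 0.058297, reject H0.


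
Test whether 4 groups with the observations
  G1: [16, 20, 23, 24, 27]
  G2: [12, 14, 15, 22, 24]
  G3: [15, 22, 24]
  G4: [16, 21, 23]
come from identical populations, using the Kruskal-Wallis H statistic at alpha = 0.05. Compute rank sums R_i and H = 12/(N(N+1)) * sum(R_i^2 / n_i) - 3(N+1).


Step 1: Combine all N = 16 observations and assign midranks.
sorted (value, group, rank): (12,G2,1), (14,G2,2), (15,G2,3.5), (15,G3,3.5), (16,G1,5.5), (16,G4,5.5), (20,G1,7), (21,G4,8), (22,G2,9.5), (22,G3,9.5), (23,G1,11.5), (23,G4,11.5), (24,G1,14), (24,G2,14), (24,G3,14), (27,G1,16)
Step 2: Sum ranks within each group.
R_1 = 54 (n_1 = 5)
R_2 = 30 (n_2 = 5)
R_3 = 27 (n_3 = 3)
R_4 = 25 (n_4 = 3)
Step 3: H = 12/(N(N+1)) * sum(R_i^2/n_i) - 3(N+1)
     = 12/(16*17) * (54^2/5 + 30^2/5 + 27^2/3 + 25^2/3) - 3*17
     = 0.044118 * 1214.53 - 51
     = 2.582353.
Step 4: Ties present; correction factor C = 1 - 48/(16^3 - 16) = 0.988235. Corrected H = 2.582353 / 0.988235 = 2.613095.
Step 5: Under H0, H ~ chi^2(3); p-value = 0.455198.
Step 6: alpha = 0.05. fail to reject H0.

H = 2.6131, df = 3, p = 0.455198, fail to reject H0.


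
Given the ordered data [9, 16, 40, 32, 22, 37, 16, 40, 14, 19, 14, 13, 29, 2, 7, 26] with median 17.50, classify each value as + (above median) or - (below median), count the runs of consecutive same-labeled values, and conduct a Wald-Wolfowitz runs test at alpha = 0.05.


Step 1: Compute median = 17.50; label A = above, B = below.
Labels in order: BBAAAABABABBABBA  (n_A = 8, n_B = 8)
Step 2: Count runs R = 10.
Step 3: Under H0 (random ordering), E[R] = 2*n_A*n_B/(n_A+n_B) + 1 = 2*8*8/16 + 1 = 9.0000.
        Var[R] = 2*n_A*n_B*(2*n_A*n_B - n_A - n_B) / ((n_A+n_B)^2 * (n_A+n_B-1)) = 14336/3840 = 3.7333.
        SD[R] = 1.9322.
Step 4: Continuity-corrected z = (R - 0.5 - E[R]) / SD[R] = (10 - 0.5 - 9.0000) / 1.9322 = 0.2588.
Step 5: Two-sided p-value via normal approximation = 2*(1 - Phi(|z|)) = 0.795809.
Step 6: alpha = 0.05. fail to reject H0.

R = 10, z = 0.2588, p = 0.795809, fail to reject H0.


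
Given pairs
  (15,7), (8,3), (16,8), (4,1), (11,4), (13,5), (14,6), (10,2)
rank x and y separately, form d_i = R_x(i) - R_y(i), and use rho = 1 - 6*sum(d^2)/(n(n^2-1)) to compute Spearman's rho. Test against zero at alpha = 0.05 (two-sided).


Step 1: Rank x and y separately (midranks; no ties here).
rank(x): 15->7, 8->2, 16->8, 4->1, 11->4, 13->5, 14->6, 10->3
rank(y): 7->7, 3->3, 8->8, 1->1, 4->4, 5->5, 6->6, 2->2
Step 2: d_i = R_x(i) - R_y(i); compute d_i^2.
  (7-7)^2=0, (2-3)^2=1, (8-8)^2=0, (1-1)^2=0, (4-4)^2=0, (5-5)^2=0, (6-6)^2=0, (3-2)^2=1
sum(d^2) = 2.
Step 3: rho = 1 - 6*2 / (8*(8^2 - 1)) = 1 - 12/504 = 0.976190.
Step 4: Under H0, t = rho * sqrt((n-2)/(1-rho^2)) = 11.0235 ~ t(6).
Step 5: Two-sided p-value from the t-distribution with 6 df = 0.000033.
Step 6: alpha = 0.05. reject H0.

rho = 0.9762, p = 0.000033, reject H0 at alpha = 0.05.


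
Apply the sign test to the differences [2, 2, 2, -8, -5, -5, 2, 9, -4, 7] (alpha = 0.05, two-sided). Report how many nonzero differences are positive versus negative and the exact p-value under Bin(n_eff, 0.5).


Step 1: Discard zero differences. Original n = 10; n_eff = number of nonzero differences = 10.
Nonzero differences (with sign): +2, +2, +2, -8, -5, -5, +2, +9, -4, +7
Step 2: Count signs: positive = 6, negative = 4.
Step 3: Under H0: P(positive) = 0.5, so the number of positives S ~ Bin(10, 0.5).
Step 4: Two-sided exact p-value = sum of Bin(10,0.5) probabilities at or below the observed probability = 0.753906.
Step 5: alpha = 0.05. fail to reject H0.

n_eff = 10, pos = 6, neg = 4, p = 0.753906, fail to reject H0.


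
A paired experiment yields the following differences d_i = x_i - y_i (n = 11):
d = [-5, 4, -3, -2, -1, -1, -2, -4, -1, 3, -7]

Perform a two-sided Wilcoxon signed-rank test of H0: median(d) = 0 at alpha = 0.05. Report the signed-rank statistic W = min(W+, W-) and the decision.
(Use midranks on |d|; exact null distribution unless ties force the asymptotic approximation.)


Step 1: Drop any zero differences (none here) and take |d_i|.
|d| = [5, 4, 3, 2, 1, 1, 2, 4, 1, 3, 7]
Step 2: Midrank |d_i| (ties get averaged ranks).
ranks: |5|->10, |4|->8.5, |3|->6.5, |2|->4.5, |1|->2, |1|->2, |2|->4.5, |4|->8.5, |1|->2, |3|->6.5, |7|->11
Step 3: Attach original signs; sum ranks with positive sign and with negative sign.
W+ = 8.5 + 6.5 = 15
W- = 10 + 6.5 + 4.5 + 2 + 2 + 4.5 + 8.5 + 2 + 11 = 51
(Check: W+ + W- = 66 should equal n(n+1)/2 = 66.)
Step 4: Test statistic W = min(W+, W-) = 15.
Step 5: Ties in |d|, so use the tie-corrected normal approximation.
        E[W] = n(n+1)/4 = 11*12/4 = 33.
        Tie groups: |d|=1 (t=3), |d|=2 (t=2), |d|=3 (t=2), |d|=4 (t=2); sum(t^3 - t) = 42.
        Var[W] = n(n+1)(2n+1)/24 - sum(t^3-t)/48 = 3036/24 - 42/48 = 125.625.
        z = (W - E[W]) / sqrt(Var[W]) = (15 - 33) / 11.2083 = -1.6060.
        Two-sided p = 2*Phi(z) = 0.108283.
Step 6: alpha = 0.05. fail to reject H0.

W+ = 15, W- = 51, W = min = 15, p = 0.108283, fail to reject H0.


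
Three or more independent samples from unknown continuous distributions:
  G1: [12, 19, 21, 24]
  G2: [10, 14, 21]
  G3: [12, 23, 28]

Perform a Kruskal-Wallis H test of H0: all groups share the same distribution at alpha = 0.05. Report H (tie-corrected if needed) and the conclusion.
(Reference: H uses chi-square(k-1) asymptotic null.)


Step 1: Combine all N = 10 observations and assign midranks.
sorted (value, group, rank): (10,G2,1), (12,G1,2.5), (12,G3,2.5), (14,G2,4), (19,G1,5), (21,G1,6.5), (21,G2,6.5), (23,G3,8), (24,G1,9), (28,G3,10)
Step 2: Sum ranks within each group.
R_1 = 23 (n_1 = 4)
R_2 = 11.5 (n_2 = 3)
R_3 = 20.5 (n_3 = 3)
Step 3: H = 12/(N(N+1)) * sum(R_i^2/n_i) - 3(N+1)
     = 12/(10*11) * (23^2/4 + 11.5^2/3 + 20.5^2/3) - 3*11
     = 0.109091 * 316.417 - 33
     = 1.518182.
Step 4: Ties present; correction factor C = 1 - 12/(10^3 - 10) = 0.987879. Corrected H = 1.518182 / 0.987879 = 1.536810.
Step 5: Under H0, H ~ chi^2(2); p-value = 0.463752.
Step 6: alpha = 0.05. fail to reject H0.

H = 1.5368, df = 2, p = 0.463752, fail to reject H0.


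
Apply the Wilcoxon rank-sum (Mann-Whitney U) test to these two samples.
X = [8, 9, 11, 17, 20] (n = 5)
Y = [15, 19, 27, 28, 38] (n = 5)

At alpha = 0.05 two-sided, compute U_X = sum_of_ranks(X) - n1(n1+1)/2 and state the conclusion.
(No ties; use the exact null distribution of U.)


Step 1: Combine and sort all 10 observations; assign midranks.
sorted (value, group): (8,X), (9,X), (11,X), (15,Y), (17,X), (19,Y), (20,X), (27,Y), (28,Y), (38,Y)
ranks: 8->1, 9->2, 11->3, 15->4, 17->5, 19->6, 20->7, 27->8, 28->9, 38->10
Step 2: Rank sum for X: R1 = 1 + 2 + 3 + 5 + 7 = 18.
Step 3: U_X = R1 - n1(n1+1)/2 = 18 - 5*6/2 = 18 - 15 = 3.
       U_Y = n1*n2 - U_X = 25 - 3 = 22.
Step 4: No ties, so the exact null distribution of U (based on enumerating the C(10,5) = 252 equally likely rank assignments) gives the two-sided p-value.
Step 5: p-value = 0.055556; compare to alpha = 0.05. fail to reject H0.

U_X = 3, p = 0.055556, fail to reject H0 at alpha = 0.05.


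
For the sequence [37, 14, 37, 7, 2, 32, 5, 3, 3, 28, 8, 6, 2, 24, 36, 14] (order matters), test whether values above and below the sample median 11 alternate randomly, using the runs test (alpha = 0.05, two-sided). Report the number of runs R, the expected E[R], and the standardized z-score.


Step 1: Compute median = 11; label A = above, B = below.
Labels in order: AAABBABBBABBBAAA  (n_A = 8, n_B = 8)
Step 2: Count runs R = 7.
Step 3: Under H0 (random ordering), E[R] = 2*n_A*n_B/(n_A+n_B) + 1 = 2*8*8/16 + 1 = 9.0000.
        Var[R] = 2*n_A*n_B*(2*n_A*n_B - n_A - n_B) / ((n_A+n_B)^2 * (n_A+n_B-1)) = 14336/3840 = 3.7333.
        SD[R] = 1.9322.
Step 4: Continuity-corrected z = (R + 0.5 - E[R]) / SD[R] = (7 + 0.5 - 9.0000) / 1.9322 = -0.7763.
Step 5: Two-sided p-value via normal approximation = 2*(1 - Phi(|z|)) = 0.437558.
Step 6: alpha = 0.05. fail to reject H0.

R = 7, z = -0.7763, p = 0.437558, fail to reject H0.


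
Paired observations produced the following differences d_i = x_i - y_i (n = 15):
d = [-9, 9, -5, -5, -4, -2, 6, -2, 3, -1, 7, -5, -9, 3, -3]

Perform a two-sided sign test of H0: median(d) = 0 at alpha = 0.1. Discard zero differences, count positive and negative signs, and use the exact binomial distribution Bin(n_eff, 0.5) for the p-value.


Step 1: Discard zero differences. Original n = 15; n_eff = number of nonzero differences = 15.
Nonzero differences (with sign): -9, +9, -5, -5, -4, -2, +6, -2, +3, -1, +7, -5, -9, +3, -3
Step 2: Count signs: positive = 5, negative = 10.
Step 3: Under H0: P(positive) = 0.5, so the number of positives S ~ Bin(15, 0.5).
Step 4: Two-sided exact p-value = sum of Bin(15,0.5) probabilities at or below the observed probability = 0.301758.
Step 5: alpha = 0.1. fail to reject H0.

n_eff = 15, pos = 5, neg = 10, p = 0.301758, fail to reject H0.


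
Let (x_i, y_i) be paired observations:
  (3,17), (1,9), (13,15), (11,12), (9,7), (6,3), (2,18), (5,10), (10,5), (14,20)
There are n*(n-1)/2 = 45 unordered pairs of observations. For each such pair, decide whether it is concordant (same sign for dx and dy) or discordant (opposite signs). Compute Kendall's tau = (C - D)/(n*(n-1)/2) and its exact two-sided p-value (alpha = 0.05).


Step 1: Enumerate the 45 unordered pairs (i,j) with i<j and classify each by sign(x_j-x_i) * sign(y_j-y_i).
  (1,2):dx=-2,dy=-8->C; (1,3):dx=+10,dy=-2->D; (1,4):dx=+8,dy=-5->D; (1,5):dx=+6,dy=-10->D
  (1,6):dx=+3,dy=-14->D; (1,7):dx=-1,dy=+1->D; (1,8):dx=+2,dy=-7->D; (1,9):dx=+7,dy=-12->D
  (1,10):dx=+11,dy=+3->C; (2,3):dx=+12,dy=+6->C; (2,4):dx=+10,dy=+3->C; (2,5):dx=+8,dy=-2->D
  (2,6):dx=+5,dy=-6->D; (2,7):dx=+1,dy=+9->C; (2,8):dx=+4,dy=+1->C; (2,9):dx=+9,dy=-4->D
  (2,10):dx=+13,dy=+11->C; (3,4):dx=-2,dy=-3->C; (3,5):dx=-4,dy=-8->C; (3,6):dx=-7,dy=-12->C
  (3,7):dx=-11,dy=+3->D; (3,8):dx=-8,dy=-5->C; (3,9):dx=-3,dy=-10->C; (3,10):dx=+1,dy=+5->C
  (4,5):dx=-2,dy=-5->C; (4,6):dx=-5,dy=-9->C; (4,7):dx=-9,dy=+6->D; (4,8):dx=-6,dy=-2->C
  (4,9):dx=-1,dy=-7->C; (4,10):dx=+3,dy=+8->C; (5,6):dx=-3,dy=-4->C; (5,7):dx=-7,dy=+11->D
  (5,8):dx=-4,dy=+3->D; (5,9):dx=+1,dy=-2->D; (5,10):dx=+5,dy=+13->C; (6,7):dx=-4,dy=+15->D
  (6,8):dx=-1,dy=+7->D; (6,9):dx=+4,dy=+2->C; (6,10):dx=+8,dy=+17->C; (7,8):dx=+3,dy=-8->D
  (7,9):dx=+8,dy=-13->D; (7,10):dx=+12,dy=+2->C; (8,9):dx=+5,dy=-5->D; (8,10):dx=+9,dy=+10->C
  (9,10):dx=+4,dy=+15->C
Step 2: C = 25, D = 20, total pairs = 45.
Step 3: tau = (C - D)/(n(n-1)/2) = (25 - 20)/45 = 0.111111.
Step 4: Exact two-sided p-value (enumerate n! = 3628800 permutations of y under H0): p = 0.727490.
Step 5: alpha = 0.05. fail to reject H0.

tau_b = 0.1111 (C=25, D=20), p = 0.727490, fail to reject H0.


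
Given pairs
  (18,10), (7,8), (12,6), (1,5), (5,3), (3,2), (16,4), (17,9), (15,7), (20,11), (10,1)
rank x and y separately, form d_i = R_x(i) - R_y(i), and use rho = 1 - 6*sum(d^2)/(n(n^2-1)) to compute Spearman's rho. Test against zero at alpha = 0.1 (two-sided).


Step 1: Rank x and y separately (midranks; no ties here).
rank(x): 18->10, 7->4, 12->6, 1->1, 5->3, 3->2, 16->8, 17->9, 15->7, 20->11, 10->5
rank(y): 10->10, 8->8, 6->6, 5->5, 3->3, 2->2, 4->4, 9->9, 7->7, 11->11, 1->1
Step 2: d_i = R_x(i) - R_y(i); compute d_i^2.
  (10-10)^2=0, (4-8)^2=16, (6-6)^2=0, (1-5)^2=16, (3-3)^2=0, (2-2)^2=0, (8-4)^2=16, (9-9)^2=0, (7-7)^2=0, (11-11)^2=0, (5-1)^2=16
sum(d^2) = 64.
Step 3: rho = 1 - 6*64 / (11*(11^2 - 1)) = 1 - 384/1320 = 0.709091.
Step 4: Under H0, t = rho * sqrt((n-2)/(1-rho^2)) = 3.0169 ~ t(9).
Step 5: Two-sided p-value from the t-distribution with 9 df = 0.014552.
Step 6: alpha = 0.1. reject H0.

rho = 0.7091, p = 0.014552, reject H0 at alpha = 0.1.


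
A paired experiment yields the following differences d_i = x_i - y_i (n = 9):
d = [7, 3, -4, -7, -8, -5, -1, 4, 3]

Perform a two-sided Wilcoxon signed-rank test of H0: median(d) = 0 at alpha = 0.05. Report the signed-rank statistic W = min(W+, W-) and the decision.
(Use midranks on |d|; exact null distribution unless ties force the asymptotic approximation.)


Step 1: Drop any zero differences (none here) and take |d_i|.
|d| = [7, 3, 4, 7, 8, 5, 1, 4, 3]
Step 2: Midrank |d_i| (ties get averaged ranks).
ranks: |7|->7.5, |3|->2.5, |4|->4.5, |7|->7.5, |8|->9, |5|->6, |1|->1, |4|->4.5, |3|->2.5
Step 3: Attach original signs; sum ranks with positive sign and with negative sign.
W+ = 7.5 + 2.5 + 4.5 + 2.5 = 17
W- = 4.5 + 7.5 + 9 + 6 + 1 = 28
(Check: W+ + W- = 45 should equal n(n+1)/2 = 45.)
Step 4: Test statistic W = min(W+, W-) = 17.
Step 5: Ties in |d|, so use the tie-corrected normal approximation.
        E[W] = n(n+1)/4 = 9*10/4 = 22.5.
        Tie groups: |d|=3 (t=2), |d|=4 (t=2), |d|=7 (t=2); sum(t^3 - t) = 18.
        Var[W] = n(n+1)(2n+1)/24 - sum(t^3-t)/48 = 1710/24 - 18/48 = 70.875.
        z = (W - E[W]) / sqrt(Var[W]) = (17 - 22.5) / 8.4187 = -0.6533.
        Two-sided p = 2*Phi(z) = 0.513560.
Step 6: alpha = 0.05. fail to reject H0.

W+ = 17, W- = 28, W = min = 17, p = 0.513560, fail to reject H0.


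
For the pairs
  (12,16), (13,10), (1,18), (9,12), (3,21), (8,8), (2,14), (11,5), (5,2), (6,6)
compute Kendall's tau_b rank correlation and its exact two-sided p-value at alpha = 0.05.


Step 1: Enumerate the 45 unordered pairs (i,j) with i<j and classify each by sign(x_j-x_i) * sign(y_j-y_i).
  (1,2):dx=+1,dy=-6->D; (1,3):dx=-11,dy=+2->D; (1,4):dx=-3,dy=-4->C; (1,5):dx=-9,dy=+5->D
  (1,6):dx=-4,dy=-8->C; (1,7):dx=-10,dy=-2->C; (1,8):dx=-1,dy=-11->C; (1,9):dx=-7,dy=-14->C
  (1,10):dx=-6,dy=-10->C; (2,3):dx=-12,dy=+8->D; (2,4):dx=-4,dy=+2->D; (2,5):dx=-10,dy=+11->D
  (2,6):dx=-5,dy=-2->C; (2,7):dx=-11,dy=+4->D; (2,8):dx=-2,dy=-5->C; (2,9):dx=-8,dy=-8->C
  (2,10):dx=-7,dy=-4->C; (3,4):dx=+8,dy=-6->D; (3,5):dx=+2,dy=+3->C; (3,6):dx=+7,dy=-10->D
  (3,7):dx=+1,dy=-4->D; (3,8):dx=+10,dy=-13->D; (3,9):dx=+4,dy=-16->D; (3,10):dx=+5,dy=-12->D
  (4,5):dx=-6,dy=+9->D; (4,6):dx=-1,dy=-4->C; (4,7):dx=-7,dy=+2->D; (4,8):dx=+2,dy=-7->D
  (4,9):dx=-4,dy=-10->C; (4,10):dx=-3,dy=-6->C; (5,6):dx=+5,dy=-13->D; (5,7):dx=-1,dy=-7->C
  (5,8):dx=+8,dy=-16->D; (5,9):dx=+2,dy=-19->D; (5,10):dx=+3,dy=-15->D; (6,7):dx=-6,dy=+6->D
  (6,8):dx=+3,dy=-3->D; (6,9):dx=-3,dy=-6->C; (6,10):dx=-2,dy=-2->C; (7,8):dx=+9,dy=-9->D
  (7,9):dx=+3,dy=-12->D; (7,10):dx=+4,dy=-8->D; (8,9):dx=-6,dy=-3->C; (8,10):dx=-5,dy=+1->D
  (9,10):dx=+1,dy=+4->C
Step 2: C = 19, D = 26, total pairs = 45.
Step 3: tau = (C - D)/(n(n-1)/2) = (19 - 26)/45 = -0.155556.
Step 4: Exact two-sided p-value (enumerate n! = 3628800 permutations of y under H0): p = 0.600654.
Step 5: alpha = 0.05. fail to reject H0.

tau_b = -0.1556 (C=19, D=26), p = 0.600654, fail to reject H0.


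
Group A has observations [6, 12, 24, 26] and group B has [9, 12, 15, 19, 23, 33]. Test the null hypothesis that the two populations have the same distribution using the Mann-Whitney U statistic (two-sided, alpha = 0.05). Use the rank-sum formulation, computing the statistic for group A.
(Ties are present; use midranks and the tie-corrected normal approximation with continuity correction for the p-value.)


Step 1: Combine and sort all 10 observations; assign midranks.
sorted (value, group): (6,X), (9,Y), (12,X), (12,Y), (15,Y), (19,Y), (23,Y), (24,X), (26,X), (33,Y)
ranks: 6->1, 9->2, 12->3.5, 12->3.5, 15->5, 19->6, 23->7, 24->8, 26->9, 33->10
Step 2: Rank sum for X: R1 = 1 + 3.5 + 8 + 9 = 21.5.
Step 3: U_X = R1 - n1(n1+1)/2 = 21.5 - 4*5/2 = 21.5 - 10 = 11.5.
       U_Y = n1*n2 - U_X = 24 - 11.5 = 12.5.
Step 4: Ties are present, so use the tie-corrected normal approximation (with continuity correction) for the p-value.
Step 5: p-value = 1.000000; compare to alpha = 0.05. fail to reject H0.

U_X = 11.5, p = 1.000000, fail to reject H0 at alpha = 0.05.


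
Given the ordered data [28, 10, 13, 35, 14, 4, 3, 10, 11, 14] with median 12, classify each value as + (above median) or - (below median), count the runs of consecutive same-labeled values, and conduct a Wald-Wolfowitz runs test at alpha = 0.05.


Step 1: Compute median = 12; label A = above, B = below.
Labels in order: ABAAABBBBA  (n_A = 5, n_B = 5)
Step 2: Count runs R = 5.
Step 3: Under H0 (random ordering), E[R] = 2*n_A*n_B/(n_A+n_B) + 1 = 2*5*5/10 + 1 = 6.0000.
        Var[R] = 2*n_A*n_B*(2*n_A*n_B - n_A - n_B) / ((n_A+n_B)^2 * (n_A+n_B-1)) = 2000/900 = 2.2222.
        SD[R] = 1.4907.
Step 4: Continuity-corrected z = (R + 0.5 - E[R]) / SD[R] = (5 + 0.5 - 6.0000) / 1.4907 = -0.3354.
Step 5: Two-sided p-value via normal approximation = 2*(1 - Phi(|z|)) = 0.737316.
Step 6: alpha = 0.05. fail to reject H0.

R = 5, z = -0.3354, p = 0.737316, fail to reject H0.


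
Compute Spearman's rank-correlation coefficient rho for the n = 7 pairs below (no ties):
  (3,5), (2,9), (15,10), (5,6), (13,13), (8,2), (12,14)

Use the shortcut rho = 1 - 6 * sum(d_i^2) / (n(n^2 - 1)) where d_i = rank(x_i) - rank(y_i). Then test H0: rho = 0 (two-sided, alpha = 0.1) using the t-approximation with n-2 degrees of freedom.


Step 1: Rank x and y separately (midranks; no ties here).
rank(x): 3->2, 2->1, 15->7, 5->3, 13->6, 8->4, 12->5
rank(y): 5->2, 9->4, 10->5, 6->3, 13->6, 2->1, 14->7
Step 2: d_i = R_x(i) - R_y(i); compute d_i^2.
  (2-2)^2=0, (1-4)^2=9, (7-5)^2=4, (3-3)^2=0, (6-6)^2=0, (4-1)^2=9, (5-7)^2=4
sum(d^2) = 26.
Step 3: rho = 1 - 6*26 / (7*(7^2 - 1)) = 1 - 156/336 = 0.535714.
Step 4: Under H0, t = rho * sqrt((n-2)/(1-rho^2)) = 1.4186 ~ t(5).
Step 5: Two-sided p-value from the t-distribution with 5 df = 0.215217.
Step 6: alpha = 0.1. fail to reject H0.

rho = 0.5357, p = 0.215217, fail to reject H0 at alpha = 0.1.


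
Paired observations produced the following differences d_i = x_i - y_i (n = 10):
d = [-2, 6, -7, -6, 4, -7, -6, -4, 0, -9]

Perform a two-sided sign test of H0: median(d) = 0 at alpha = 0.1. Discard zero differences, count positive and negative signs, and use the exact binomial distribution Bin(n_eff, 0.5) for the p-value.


Step 1: Discard zero differences. Original n = 10; n_eff = number of nonzero differences = 9.
Nonzero differences (with sign): -2, +6, -7, -6, +4, -7, -6, -4, -9
Step 2: Count signs: positive = 2, negative = 7.
Step 3: Under H0: P(positive) = 0.5, so the number of positives S ~ Bin(9, 0.5).
Step 4: Two-sided exact p-value = sum of Bin(9,0.5) probabilities at or below the observed probability = 0.179688.
Step 5: alpha = 0.1. fail to reject H0.

n_eff = 9, pos = 2, neg = 7, p = 0.179688, fail to reject H0.


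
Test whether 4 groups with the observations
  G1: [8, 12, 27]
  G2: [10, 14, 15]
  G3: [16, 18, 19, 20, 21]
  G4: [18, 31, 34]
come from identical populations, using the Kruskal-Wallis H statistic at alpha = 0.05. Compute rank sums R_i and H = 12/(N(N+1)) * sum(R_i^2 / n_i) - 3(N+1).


Step 1: Combine all N = 14 observations and assign midranks.
sorted (value, group, rank): (8,G1,1), (10,G2,2), (12,G1,3), (14,G2,4), (15,G2,5), (16,G3,6), (18,G3,7.5), (18,G4,7.5), (19,G3,9), (20,G3,10), (21,G3,11), (27,G1,12), (31,G4,13), (34,G4,14)
Step 2: Sum ranks within each group.
R_1 = 16 (n_1 = 3)
R_2 = 11 (n_2 = 3)
R_3 = 43.5 (n_3 = 5)
R_4 = 34.5 (n_4 = 3)
Step 3: H = 12/(N(N+1)) * sum(R_i^2/n_i) - 3(N+1)
     = 12/(14*15) * (16^2/3 + 11^2/3 + 43.5^2/5 + 34.5^2/3) - 3*15
     = 0.057143 * 900.867 - 45
     = 6.478095.
Step 4: Ties present; correction factor C = 1 - 6/(14^3 - 14) = 0.997802. Corrected H = 6.478095 / 0.997802 = 6.492364.
Step 5: Under H0, H ~ chi^2(3); p-value = 0.089964.
Step 6: alpha = 0.05. fail to reject H0.

H = 6.4924, df = 3, p = 0.089964, fail to reject H0.


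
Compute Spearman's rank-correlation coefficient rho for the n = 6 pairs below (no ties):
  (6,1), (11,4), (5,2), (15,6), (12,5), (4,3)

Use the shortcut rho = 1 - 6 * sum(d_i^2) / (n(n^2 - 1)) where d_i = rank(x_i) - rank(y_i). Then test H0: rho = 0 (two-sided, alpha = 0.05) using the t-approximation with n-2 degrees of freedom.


Step 1: Rank x and y separately (midranks; no ties here).
rank(x): 6->3, 11->4, 5->2, 15->6, 12->5, 4->1
rank(y): 1->1, 4->4, 2->2, 6->6, 5->5, 3->3
Step 2: d_i = R_x(i) - R_y(i); compute d_i^2.
  (3-1)^2=4, (4-4)^2=0, (2-2)^2=0, (6-6)^2=0, (5-5)^2=0, (1-3)^2=4
sum(d^2) = 8.
Step 3: rho = 1 - 6*8 / (6*(6^2 - 1)) = 1 - 48/210 = 0.771429.
Step 4: Under H0, t = rho * sqrt((n-2)/(1-rho^2)) = 2.4247 ~ t(4).
Step 5: Two-sided p-value from the t-distribution with 4 df = 0.072397.
Step 6: alpha = 0.05. fail to reject H0.

rho = 0.7714, p = 0.072397, fail to reject H0 at alpha = 0.05.


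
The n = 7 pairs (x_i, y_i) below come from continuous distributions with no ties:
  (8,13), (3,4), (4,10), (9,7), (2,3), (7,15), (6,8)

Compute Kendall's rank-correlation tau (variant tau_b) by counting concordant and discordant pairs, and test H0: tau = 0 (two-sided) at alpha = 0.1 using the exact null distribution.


Step 1: Enumerate the 21 unordered pairs (i,j) with i<j and classify each by sign(x_j-x_i) * sign(y_j-y_i).
  (1,2):dx=-5,dy=-9->C; (1,3):dx=-4,dy=-3->C; (1,4):dx=+1,dy=-6->D; (1,5):dx=-6,dy=-10->C
  (1,6):dx=-1,dy=+2->D; (1,7):dx=-2,dy=-5->C; (2,3):dx=+1,dy=+6->C; (2,4):dx=+6,dy=+3->C
  (2,5):dx=-1,dy=-1->C; (2,6):dx=+4,dy=+11->C; (2,7):dx=+3,dy=+4->C; (3,4):dx=+5,dy=-3->D
  (3,5):dx=-2,dy=-7->C; (3,6):dx=+3,dy=+5->C; (3,7):dx=+2,dy=-2->D; (4,5):dx=-7,dy=-4->C
  (4,6):dx=-2,dy=+8->D; (4,7):dx=-3,dy=+1->D; (5,6):dx=+5,dy=+12->C; (5,7):dx=+4,dy=+5->C
  (6,7):dx=-1,dy=-7->C
Step 2: C = 15, D = 6, total pairs = 21.
Step 3: tau = (C - D)/(n(n-1)/2) = (15 - 6)/21 = 0.428571.
Step 4: Exact two-sided p-value (enumerate n! = 5040 permutations of y under H0): p = 0.238889.
Step 5: alpha = 0.1. fail to reject H0.

tau_b = 0.4286 (C=15, D=6), p = 0.238889, fail to reject H0.


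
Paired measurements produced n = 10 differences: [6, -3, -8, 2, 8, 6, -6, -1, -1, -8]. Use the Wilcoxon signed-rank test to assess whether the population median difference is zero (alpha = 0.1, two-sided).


Step 1: Drop any zero differences (none here) and take |d_i|.
|d| = [6, 3, 8, 2, 8, 6, 6, 1, 1, 8]
Step 2: Midrank |d_i| (ties get averaged ranks).
ranks: |6|->6, |3|->4, |8|->9, |2|->3, |8|->9, |6|->6, |6|->6, |1|->1.5, |1|->1.5, |8|->9
Step 3: Attach original signs; sum ranks with positive sign and with negative sign.
W+ = 6 + 3 + 9 + 6 = 24
W- = 4 + 9 + 6 + 1.5 + 1.5 + 9 = 31
(Check: W+ + W- = 55 should equal n(n+1)/2 = 55.)
Step 4: Test statistic W = min(W+, W-) = 24.
Step 5: Ties in |d|, so use the tie-corrected normal approximation.
        E[W] = n(n+1)/4 = 10*11/4 = 27.5.
        Tie groups: |d|=1 (t=2), |d|=6 (t=3), |d|=8 (t=3); sum(t^3 - t) = 54.
        Var[W] = n(n+1)(2n+1)/24 - sum(t^3-t)/48 = 2310/24 - 54/48 = 95.125.
        z = (W - E[W]) / sqrt(Var[W]) = (24 - 27.5) / 9.7532 = -0.3589.
        Two-sided p = 2*Phi(z) = 0.719703.
Step 6: alpha = 0.1. fail to reject H0.

W+ = 24, W- = 31, W = min = 24, p = 0.719703, fail to reject H0.


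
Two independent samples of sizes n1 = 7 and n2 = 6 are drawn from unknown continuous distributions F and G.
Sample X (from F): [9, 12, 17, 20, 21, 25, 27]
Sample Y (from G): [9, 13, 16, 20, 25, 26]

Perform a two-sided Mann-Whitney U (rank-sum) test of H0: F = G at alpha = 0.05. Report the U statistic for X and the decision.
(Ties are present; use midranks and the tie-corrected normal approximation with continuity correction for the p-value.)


Step 1: Combine and sort all 13 observations; assign midranks.
sorted (value, group): (9,X), (9,Y), (12,X), (13,Y), (16,Y), (17,X), (20,X), (20,Y), (21,X), (25,X), (25,Y), (26,Y), (27,X)
ranks: 9->1.5, 9->1.5, 12->3, 13->4, 16->5, 17->6, 20->7.5, 20->7.5, 21->9, 25->10.5, 25->10.5, 26->12, 27->13
Step 2: Rank sum for X: R1 = 1.5 + 3 + 6 + 7.5 + 9 + 10.5 + 13 = 50.5.
Step 3: U_X = R1 - n1(n1+1)/2 = 50.5 - 7*8/2 = 50.5 - 28 = 22.5.
       U_Y = n1*n2 - U_X = 42 - 22.5 = 19.5.
Step 4: Ties are present, so use the tie-corrected normal approximation (with continuity correction) for the p-value.
Step 5: p-value = 0.885935; compare to alpha = 0.05. fail to reject H0.

U_X = 22.5, p = 0.885935, fail to reject H0 at alpha = 0.05.


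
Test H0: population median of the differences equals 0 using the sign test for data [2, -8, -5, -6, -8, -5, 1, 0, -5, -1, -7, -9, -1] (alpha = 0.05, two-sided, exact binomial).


Step 1: Discard zero differences. Original n = 13; n_eff = number of nonzero differences = 12.
Nonzero differences (with sign): +2, -8, -5, -6, -8, -5, +1, -5, -1, -7, -9, -1
Step 2: Count signs: positive = 2, negative = 10.
Step 3: Under H0: P(positive) = 0.5, so the number of positives S ~ Bin(12, 0.5).
Step 4: Two-sided exact p-value = sum of Bin(12,0.5) probabilities at or below the observed probability = 0.038574.
Step 5: alpha = 0.05. reject H0.

n_eff = 12, pos = 2, neg = 10, p = 0.038574, reject H0.


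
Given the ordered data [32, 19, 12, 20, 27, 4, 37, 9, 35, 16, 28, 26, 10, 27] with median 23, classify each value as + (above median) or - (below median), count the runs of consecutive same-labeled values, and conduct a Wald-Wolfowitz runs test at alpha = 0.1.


Step 1: Compute median = 23; label A = above, B = below.
Labels in order: ABBBABABABAABA  (n_A = 7, n_B = 7)
Step 2: Count runs R = 11.
Step 3: Under H0 (random ordering), E[R] = 2*n_A*n_B/(n_A+n_B) + 1 = 2*7*7/14 + 1 = 8.0000.
        Var[R] = 2*n_A*n_B*(2*n_A*n_B - n_A - n_B) / ((n_A+n_B)^2 * (n_A+n_B-1)) = 8232/2548 = 3.2308.
        SD[R] = 1.7974.
Step 4: Continuity-corrected z = (R - 0.5 - E[R]) / SD[R] = (11 - 0.5 - 8.0000) / 1.7974 = 1.3909.
Step 5: Two-sided p-value via normal approximation = 2*(1 - Phi(|z|)) = 0.164264.
Step 6: alpha = 0.1. fail to reject H0.

R = 11, z = 1.3909, p = 0.164264, fail to reject H0.


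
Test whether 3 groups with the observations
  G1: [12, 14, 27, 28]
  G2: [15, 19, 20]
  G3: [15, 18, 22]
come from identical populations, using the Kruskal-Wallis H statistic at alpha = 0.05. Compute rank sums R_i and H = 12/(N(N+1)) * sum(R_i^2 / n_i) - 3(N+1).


Step 1: Combine all N = 10 observations and assign midranks.
sorted (value, group, rank): (12,G1,1), (14,G1,2), (15,G2,3.5), (15,G3,3.5), (18,G3,5), (19,G2,6), (20,G2,7), (22,G3,8), (27,G1,9), (28,G1,10)
Step 2: Sum ranks within each group.
R_1 = 22 (n_1 = 4)
R_2 = 16.5 (n_2 = 3)
R_3 = 16.5 (n_3 = 3)
Step 3: H = 12/(N(N+1)) * sum(R_i^2/n_i) - 3(N+1)
     = 12/(10*11) * (22^2/4 + 16.5^2/3 + 16.5^2/3) - 3*11
     = 0.109091 * 302.5 - 33
     = 0.000000.
Step 4: Ties present; correction factor C = 1 - 6/(10^3 - 10) = 0.993939. Corrected H = 0.000000 / 0.993939 = 0.000000.
Step 5: Under H0, H ~ chi^2(2); p-value = 1.000000.
Step 6: alpha = 0.05. fail to reject H0.

H = 0.0000, df = 2, p = 1.000000, fail to reject H0.


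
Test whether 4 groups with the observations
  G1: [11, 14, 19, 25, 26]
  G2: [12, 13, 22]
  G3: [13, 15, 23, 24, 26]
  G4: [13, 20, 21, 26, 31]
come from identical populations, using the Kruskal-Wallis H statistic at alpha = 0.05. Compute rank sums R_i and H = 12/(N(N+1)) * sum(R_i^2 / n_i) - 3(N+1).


Step 1: Combine all N = 18 observations and assign midranks.
sorted (value, group, rank): (11,G1,1), (12,G2,2), (13,G2,4), (13,G3,4), (13,G4,4), (14,G1,6), (15,G3,7), (19,G1,8), (20,G4,9), (21,G4,10), (22,G2,11), (23,G3,12), (24,G3,13), (25,G1,14), (26,G1,16), (26,G3,16), (26,G4,16), (31,G4,18)
Step 2: Sum ranks within each group.
R_1 = 45 (n_1 = 5)
R_2 = 17 (n_2 = 3)
R_3 = 52 (n_3 = 5)
R_4 = 57 (n_4 = 5)
Step 3: H = 12/(N(N+1)) * sum(R_i^2/n_i) - 3(N+1)
     = 12/(18*19) * (45^2/5 + 17^2/3 + 52^2/5 + 57^2/5) - 3*19
     = 0.035088 * 1691.93 - 57
     = 2.366082.
Step 4: Ties present; correction factor C = 1 - 48/(18^3 - 18) = 0.991744. Corrected H = 2.366082 / 0.991744 = 2.385779.
Step 5: Under H0, H ~ chi^2(3); p-value = 0.496287.
Step 6: alpha = 0.05. fail to reject H0.

H = 2.3858, df = 3, p = 0.496287, fail to reject H0.


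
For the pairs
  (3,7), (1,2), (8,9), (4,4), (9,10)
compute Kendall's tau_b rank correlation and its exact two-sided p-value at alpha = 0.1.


Step 1: Enumerate the 10 unordered pairs (i,j) with i<j and classify each by sign(x_j-x_i) * sign(y_j-y_i).
  (1,2):dx=-2,dy=-5->C; (1,3):dx=+5,dy=+2->C; (1,4):dx=+1,dy=-3->D; (1,5):dx=+6,dy=+3->C
  (2,3):dx=+7,dy=+7->C; (2,4):dx=+3,dy=+2->C; (2,5):dx=+8,dy=+8->C; (3,4):dx=-4,dy=-5->C
  (3,5):dx=+1,dy=+1->C; (4,5):dx=+5,dy=+6->C
Step 2: C = 9, D = 1, total pairs = 10.
Step 3: tau = (C - D)/(n(n-1)/2) = (9 - 1)/10 = 0.800000.
Step 4: Exact two-sided p-value (enumerate n! = 120 permutations of y under H0): p = 0.083333.
Step 5: alpha = 0.1. reject H0.

tau_b = 0.8000 (C=9, D=1), p = 0.083333, reject H0.


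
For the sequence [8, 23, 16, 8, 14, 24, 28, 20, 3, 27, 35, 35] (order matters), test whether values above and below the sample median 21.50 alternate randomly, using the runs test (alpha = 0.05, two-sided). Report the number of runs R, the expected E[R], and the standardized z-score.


Step 1: Compute median = 21.50; label A = above, B = below.
Labels in order: BABBBAABBAAA  (n_A = 6, n_B = 6)
Step 2: Count runs R = 6.
Step 3: Under H0 (random ordering), E[R] = 2*n_A*n_B/(n_A+n_B) + 1 = 2*6*6/12 + 1 = 7.0000.
        Var[R] = 2*n_A*n_B*(2*n_A*n_B - n_A - n_B) / ((n_A+n_B)^2 * (n_A+n_B-1)) = 4320/1584 = 2.7273.
        SD[R] = 1.6514.
Step 4: Continuity-corrected z = (R + 0.5 - E[R]) / SD[R] = (6 + 0.5 - 7.0000) / 1.6514 = -0.3028.
Step 5: Two-sided p-value via normal approximation = 2*(1 - Phi(|z|)) = 0.762069.
Step 6: alpha = 0.05. fail to reject H0.

R = 6, z = -0.3028, p = 0.762069, fail to reject H0.


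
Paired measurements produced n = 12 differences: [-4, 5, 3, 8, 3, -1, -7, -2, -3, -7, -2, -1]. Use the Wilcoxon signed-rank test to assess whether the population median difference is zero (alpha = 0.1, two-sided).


Step 1: Drop any zero differences (none here) and take |d_i|.
|d| = [4, 5, 3, 8, 3, 1, 7, 2, 3, 7, 2, 1]
Step 2: Midrank |d_i| (ties get averaged ranks).
ranks: |4|->8, |5|->9, |3|->6, |8|->12, |3|->6, |1|->1.5, |7|->10.5, |2|->3.5, |3|->6, |7|->10.5, |2|->3.5, |1|->1.5
Step 3: Attach original signs; sum ranks with positive sign and with negative sign.
W+ = 9 + 6 + 12 + 6 = 33
W- = 8 + 1.5 + 10.5 + 3.5 + 6 + 10.5 + 3.5 + 1.5 = 45
(Check: W+ + W- = 78 should equal n(n+1)/2 = 78.)
Step 4: Test statistic W = min(W+, W-) = 33.
Step 5: Ties in |d|, so use the tie-corrected normal approximation.
        E[W] = n(n+1)/4 = 12*13/4 = 39.
        Tie groups: |d|=1 (t=2), |d|=2 (t=2), |d|=3 (t=3), |d|=7 (t=2); sum(t^3 - t) = 42.
        Var[W] = n(n+1)(2n+1)/24 - sum(t^3-t)/48 = 3900/24 - 42/48 = 161.625.
        z = (W - E[W]) / sqrt(Var[W]) = (33 - 39) / 12.7132 = -0.4720.
        Two-sided p = 2*Phi(z) = 0.636962.
Step 6: alpha = 0.1. fail to reject H0.

W+ = 33, W- = 45, W = min = 33, p = 0.636962, fail to reject H0.


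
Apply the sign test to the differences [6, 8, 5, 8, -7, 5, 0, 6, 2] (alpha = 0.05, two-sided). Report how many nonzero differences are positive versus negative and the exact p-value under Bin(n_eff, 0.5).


Step 1: Discard zero differences. Original n = 9; n_eff = number of nonzero differences = 8.
Nonzero differences (with sign): +6, +8, +5, +8, -7, +5, +6, +2
Step 2: Count signs: positive = 7, negative = 1.
Step 3: Under H0: P(positive) = 0.5, so the number of positives S ~ Bin(8, 0.5).
Step 4: Two-sided exact p-value = sum of Bin(8,0.5) probabilities at or below the observed probability = 0.070312.
Step 5: alpha = 0.05. fail to reject H0.

n_eff = 8, pos = 7, neg = 1, p = 0.070312, fail to reject H0.


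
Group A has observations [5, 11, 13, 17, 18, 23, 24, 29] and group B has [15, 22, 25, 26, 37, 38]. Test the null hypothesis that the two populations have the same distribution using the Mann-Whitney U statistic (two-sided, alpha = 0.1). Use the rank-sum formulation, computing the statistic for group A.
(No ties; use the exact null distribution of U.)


Step 1: Combine and sort all 14 observations; assign midranks.
sorted (value, group): (5,X), (11,X), (13,X), (15,Y), (17,X), (18,X), (22,Y), (23,X), (24,X), (25,Y), (26,Y), (29,X), (37,Y), (38,Y)
ranks: 5->1, 11->2, 13->3, 15->4, 17->5, 18->6, 22->7, 23->8, 24->9, 25->10, 26->11, 29->12, 37->13, 38->14
Step 2: Rank sum for X: R1 = 1 + 2 + 3 + 5 + 6 + 8 + 9 + 12 = 46.
Step 3: U_X = R1 - n1(n1+1)/2 = 46 - 8*9/2 = 46 - 36 = 10.
       U_Y = n1*n2 - U_X = 48 - 10 = 38.
Step 4: No ties, so the exact null distribution of U (based on enumerating the C(14,8) = 3003 equally likely rank assignments) gives the two-sided p-value.
Step 5: p-value = 0.081252; compare to alpha = 0.1. reject H0.

U_X = 10, p = 0.081252, reject H0 at alpha = 0.1.


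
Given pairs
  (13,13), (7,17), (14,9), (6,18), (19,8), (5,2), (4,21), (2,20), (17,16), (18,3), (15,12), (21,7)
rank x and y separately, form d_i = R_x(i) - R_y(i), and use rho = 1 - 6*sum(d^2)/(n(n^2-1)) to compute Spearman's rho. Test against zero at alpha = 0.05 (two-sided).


Step 1: Rank x and y separately (midranks; no ties here).
rank(x): 13->6, 7->5, 14->7, 6->4, 19->11, 5->3, 4->2, 2->1, 17->9, 18->10, 15->8, 21->12
rank(y): 13->7, 17->9, 9->5, 18->10, 8->4, 2->1, 21->12, 20->11, 16->8, 3->2, 12->6, 7->3
Step 2: d_i = R_x(i) - R_y(i); compute d_i^2.
  (6-7)^2=1, (5-9)^2=16, (7-5)^2=4, (4-10)^2=36, (11-4)^2=49, (3-1)^2=4, (2-12)^2=100, (1-11)^2=100, (9-8)^2=1, (10-2)^2=64, (8-6)^2=4, (12-3)^2=81
sum(d^2) = 460.
Step 3: rho = 1 - 6*460 / (12*(12^2 - 1)) = 1 - 2760/1716 = -0.608392.
Step 4: Under H0, t = rho * sqrt((n-2)/(1-rho^2)) = -2.4242 ~ t(10).
Step 5: Two-sided p-value from the t-distribution with 10 df = 0.035806.
Step 6: alpha = 0.05. reject H0.

rho = -0.6084, p = 0.035806, reject H0 at alpha = 0.05.


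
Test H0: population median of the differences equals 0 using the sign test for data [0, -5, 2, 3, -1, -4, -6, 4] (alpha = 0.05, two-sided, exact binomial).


Step 1: Discard zero differences. Original n = 8; n_eff = number of nonzero differences = 7.
Nonzero differences (with sign): -5, +2, +3, -1, -4, -6, +4
Step 2: Count signs: positive = 3, negative = 4.
Step 3: Under H0: P(positive) = 0.5, so the number of positives S ~ Bin(7, 0.5).
Step 4: Two-sided exact p-value = sum of Bin(7,0.5) probabilities at or below the observed probability = 1.000000.
Step 5: alpha = 0.05. fail to reject H0.

n_eff = 7, pos = 3, neg = 4, p = 1.000000, fail to reject H0.


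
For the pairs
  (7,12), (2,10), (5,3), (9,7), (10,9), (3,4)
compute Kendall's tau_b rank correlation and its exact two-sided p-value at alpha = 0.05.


Step 1: Enumerate the 15 unordered pairs (i,j) with i<j and classify each by sign(x_j-x_i) * sign(y_j-y_i).
  (1,2):dx=-5,dy=-2->C; (1,3):dx=-2,dy=-9->C; (1,4):dx=+2,dy=-5->D; (1,5):dx=+3,dy=-3->D
  (1,6):dx=-4,dy=-8->C; (2,3):dx=+3,dy=-7->D; (2,4):dx=+7,dy=-3->D; (2,5):dx=+8,dy=-1->D
  (2,6):dx=+1,dy=-6->D; (3,4):dx=+4,dy=+4->C; (3,5):dx=+5,dy=+6->C; (3,6):dx=-2,dy=+1->D
  (4,5):dx=+1,dy=+2->C; (4,6):dx=-6,dy=-3->C; (5,6):dx=-7,dy=-5->C
Step 2: C = 8, D = 7, total pairs = 15.
Step 3: tau = (C - D)/(n(n-1)/2) = (8 - 7)/15 = 0.066667.
Step 4: Exact two-sided p-value (enumerate n! = 720 permutations of y under H0): p = 1.000000.
Step 5: alpha = 0.05. fail to reject H0.

tau_b = 0.0667 (C=8, D=7), p = 1.000000, fail to reject H0.


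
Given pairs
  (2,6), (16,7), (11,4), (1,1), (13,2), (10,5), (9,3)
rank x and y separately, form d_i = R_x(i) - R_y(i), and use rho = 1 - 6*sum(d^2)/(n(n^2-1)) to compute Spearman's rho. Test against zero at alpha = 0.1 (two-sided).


Step 1: Rank x and y separately (midranks; no ties here).
rank(x): 2->2, 16->7, 11->5, 1->1, 13->6, 10->4, 9->3
rank(y): 6->6, 7->7, 4->4, 1->1, 2->2, 5->5, 3->3
Step 2: d_i = R_x(i) - R_y(i); compute d_i^2.
  (2-6)^2=16, (7-7)^2=0, (5-4)^2=1, (1-1)^2=0, (6-2)^2=16, (4-5)^2=1, (3-3)^2=0
sum(d^2) = 34.
Step 3: rho = 1 - 6*34 / (7*(7^2 - 1)) = 1 - 204/336 = 0.392857.
Step 4: Under H0, t = rho * sqrt((n-2)/(1-rho^2)) = 0.9553 ~ t(5).
Step 5: Two-sided p-value from the t-distribution with 5 df = 0.383317.
Step 6: alpha = 0.1. fail to reject H0.

rho = 0.3929, p = 0.383317, fail to reject H0 at alpha = 0.1.


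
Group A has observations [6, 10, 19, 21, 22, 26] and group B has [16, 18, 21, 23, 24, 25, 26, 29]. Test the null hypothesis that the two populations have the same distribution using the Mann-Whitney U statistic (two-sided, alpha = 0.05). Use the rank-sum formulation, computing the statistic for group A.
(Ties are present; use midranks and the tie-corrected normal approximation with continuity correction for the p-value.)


Step 1: Combine and sort all 14 observations; assign midranks.
sorted (value, group): (6,X), (10,X), (16,Y), (18,Y), (19,X), (21,X), (21,Y), (22,X), (23,Y), (24,Y), (25,Y), (26,X), (26,Y), (29,Y)
ranks: 6->1, 10->2, 16->3, 18->4, 19->5, 21->6.5, 21->6.5, 22->8, 23->9, 24->10, 25->11, 26->12.5, 26->12.5, 29->14
Step 2: Rank sum for X: R1 = 1 + 2 + 5 + 6.5 + 8 + 12.5 = 35.
Step 3: U_X = R1 - n1(n1+1)/2 = 35 - 6*7/2 = 35 - 21 = 14.
       U_Y = n1*n2 - U_X = 48 - 14 = 34.
Step 4: Ties are present, so use the tie-corrected normal approximation (with continuity correction) for the p-value.
Step 5: p-value = 0.219016; compare to alpha = 0.05. fail to reject H0.

U_X = 14, p = 0.219016, fail to reject H0 at alpha = 0.05.
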